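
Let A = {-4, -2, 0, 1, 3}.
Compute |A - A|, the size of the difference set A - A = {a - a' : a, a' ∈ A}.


A - A = {a - a' : a, a' ∈ A}; |A| = 5.
Bounds: 2|A|-1 ≤ |A - A| ≤ |A|² - |A| + 1, i.e. 9 ≤ |A - A| ≤ 21.
Note: 0 ∈ A - A always (from a - a). The set is symmetric: if d ∈ A - A then -d ∈ A - A.
Enumerate nonzero differences d = a - a' with a > a' (then include -d):
Positive differences: {1, 2, 3, 4, 5, 7}
Full difference set: {0} ∪ (positive diffs) ∪ (negative diffs).
|A - A| = 1 + 2·6 = 13 (matches direct enumeration: 13).

|A - A| = 13


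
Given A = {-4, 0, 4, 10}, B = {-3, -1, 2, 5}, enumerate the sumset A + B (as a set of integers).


A + B = {a + b : a ∈ A, b ∈ B}.
Enumerate all |A|·|B| = 4·4 = 16 pairs (a, b) and collect distinct sums.
a = -4: -4+-3=-7, -4+-1=-5, -4+2=-2, -4+5=1
a = 0: 0+-3=-3, 0+-1=-1, 0+2=2, 0+5=5
a = 4: 4+-3=1, 4+-1=3, 4+2=6, 4+5=9
a = 10: 10+-3=7, 10+-1=9, 10+2=12, 10+5=15
Collecting distinct sums: A + B = {-7, -5, -3, -2, -1, 1, 2, 3, 5, 6, 7, 9, 12, 15}
|A + B| = 14

A + B = {-7, -5, -3, -2, -1, 1, 2, 3, 5, 6, 7, 9, 12, 15}


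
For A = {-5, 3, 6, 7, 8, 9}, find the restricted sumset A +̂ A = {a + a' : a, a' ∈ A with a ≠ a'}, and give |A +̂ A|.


Restricted sumset: A +̂ A = {a + a' : a ∈ A, a' ∈ A, a ≠ a'}.
Equivalently, take A + A and drop any sum 2a that is achievable ONLY as a + a for a ∈ A (i.e. sums representable only with equal summands).
Enumerate pairs (a, a') with a < a' (symmetric, so each unordered pair gives one sum; this covers all a ≠ a'):
  -5 + 3 = -2
  -5 + 6 = 1
  -5 + 7 = 2
  -5 + 8 = 3
  -5 + 9 = 4
  3 + 6 = 9
  3 + 7 = 10
  3 + 8 = 11
  3 + 9 = 12
  6 + 7 = 13
  6 + 8 = 14
  6 + 9 = 15
  7 + 8 = 15
  7 + 9 = 16
  8 + 9 = 17
Collected distinct sums: {-2, 1, 2, 3, 4, 9, 10, 11, 12, 13, 14, 15, 16, 17}
|A +̂ A| = 14
(Reference bound: |A +̂ A| ≥ 2|A| - 3 for |A| ≥ 2, with |A| = 6 giving ≥ 9.)

|A +̂ A| = 14


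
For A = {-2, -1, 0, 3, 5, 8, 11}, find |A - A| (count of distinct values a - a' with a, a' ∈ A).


A - A = {a - a' : a, a' ∈ A}; |A| = 7.
Bounds: 2|A|-1 ≤ |A - A| ≤ |A|² - |A| + 1, i.e. 13 ≤ |A - A| ≤ 43.
Note: 0 ∈ A - A always (from a - a). The set is symmetric: if d ∈ A - A then -d ∈ A - A.
Enumerate nonzero differences d = a - a' with a > a' (then include -d):
Positive differences: {1, 2, 3, 4, 5, 6, 7, 8, 9, 10, 11, 12, 13}
Full difference set: {0} ∪ (positive diffs) ∪ (negative diffs).
|A - A| = 1 + 2·13 = 27 (matches direct enumeration: 27).

|A - A| = 27


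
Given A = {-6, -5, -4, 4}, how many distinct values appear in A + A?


A + A = {a + a' : a, a' ∈ A}; |A| = 4.
General bounds: 2|A| - 1 ≤ |A + A| ≤ |A|(|A|+1)/2, i.e. 7 ≤ |A + A| ≤ 10.
Lower bound 2|A|-1 is attained iff A is an arithmetic progression.
Enumerate sums a + a' for a ≤ a' (symmetric, so this suffices):
a = -6: -6+-6=-12, -6+-5=-11, -6+-4=-10, -6+4=-2
a = -5: -5+-5=-10, -5+-4=-9, -5+4=-1
a = -4: -4+-4=-8, -4+4=0
a = 4: 4+4=8
Distinct sums: {-12, -11, -10, -9, -8, -2, -1, 0, 8}
|A + A| = 9

|A + A| = 9


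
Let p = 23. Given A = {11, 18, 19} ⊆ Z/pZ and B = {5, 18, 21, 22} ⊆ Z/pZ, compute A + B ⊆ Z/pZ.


Work in Z/23Z: reduce every sum a + b modulo 23.
Enumerate all 12 pairs:
a = 11: 11+5=16, 11+18=6, 11+21=9, 11+22=10
a = 18: 18+5=0, 18+18=13, 18+21=16, 18+22=17
a = 19: 19+5=1, 19+18=14, 19+21=17, 19+22=18
Distinct residues collected: {0, 1, 6, 9, 10, 13, 14, 16, 17, 18}
|A + B| = 10 (out of 23 total residues).

A + B = {0, 1, 6, 9, 10, 13, 14, 16, 17, 18}


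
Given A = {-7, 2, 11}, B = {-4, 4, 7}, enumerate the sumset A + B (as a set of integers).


A + B = {a + b : a ∈ A, b ∈ B}.
Enumerate all |A|·|B| = 3·3 = 9 pairs (a, b) and collect distinct sums.
a = -7: -7+-4=-11, -7+4=-3, -7+7=0
a = 2: 2+-4=-2, 2+4=6, 2+7=9
a = 11: 11+-4=7, 11+4=15, 11+7=18
Collecting distinct sums: A + B = {-11, -3, -2, 0, 6, 7, 9, 15, 18}
|A + B| = 9

A + B = {-11, -3, -2, 0, 6, 7, 9, 15, 18}


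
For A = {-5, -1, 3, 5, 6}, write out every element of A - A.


A - A = {a - a' : a, a' ∈ A}.
Compute a - a' for each ordered pair (a, a'):
a = -5: -5--5=0, -5--1=-4, -5-3=-8, -5-5=-10, -5-6=-11
a = -1: -1--5=4, -1--1=0, -1-3=-4, -1-5=-6, -1-6=-7
a = 3: 3--5=8, 3--1=4, 3-3=0, 3-5=-2, 3-6=-3
a = 5: 5--5=10, 5--1=6, 5-3=2, 5-5=0, 5-6=-1
a = 6: 6--5=11, 6--1=7, 6-3=3, 6-5=1, 6-6=0
Collecting distinct values (and noting 0 appears from a-a):
A - A = {-11, -10, -8, -7, -6, -4, -3, -2, -1, 0, 1, 2, 3, 4, 6, 7, 8, 10, 11}
|A - A| = 19

A - A = {-11, -10, -8, -7, -6, -4, -3, -2, -1, 0, 1, 2, 3, 4, 6, 7, 8, 10, 11}


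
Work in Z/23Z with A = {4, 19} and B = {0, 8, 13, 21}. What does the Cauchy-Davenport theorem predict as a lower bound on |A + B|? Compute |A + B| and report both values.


Cauchy-Davenport: |A + B| ≥ min(p, |A| + |B| - 1) for A, B nonempty in Z/pZ.
|A| = 2, |B| = 4, p = 23.
CD lower bound = min(23, 2 + 4 - 1) = min(23, 5) = 5.
Compute A + B mod 23 directly:
a = 4: 4+0=4, 4+8=12, 4+13=17, 4+21=2
a = 19: 19+0=19, 19+8=4, 19+13=9, 19+21=17
A + B = {2, 4, 9, 12, 17, 19}, so |A + B| = 6.
Verify: 6 ≥ 5? Yes ✓.

CD lower bound = 5, actual |A + B| = 6.


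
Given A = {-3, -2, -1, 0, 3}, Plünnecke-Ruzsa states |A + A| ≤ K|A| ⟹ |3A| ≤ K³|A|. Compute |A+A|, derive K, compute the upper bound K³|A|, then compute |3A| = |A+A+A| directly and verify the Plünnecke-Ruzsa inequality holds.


|A| = 5.
Step 1: Compute A + A by enumerating all 25 pairs.
A + A = {-6, -5, -4, -3, -2, -1, 0, 1, 2, 3, 6}, so |A + A| = 11.
Step 2: Doubling constant K = |A + A|/|A| = 11/5 = 11/5 ≈ 2.2000.
Step 3: Plünnecke-Ruzsa gives |3A| ≤ K³·|A| = (2.2000)³ · 5 ≈ 53.2400.
Step 4: Compute 3A = A + A + A directly by enumerating all triples (a,b,c) ∈ A³; |3A| = 17.
Step 5: Check 17 ≤ 53.2400? Yes ✓.

K = 11/5, Plünnecke-Ruzsa bound K³|A| ≈ 53.2400, |3A| = 17, inequality holds.


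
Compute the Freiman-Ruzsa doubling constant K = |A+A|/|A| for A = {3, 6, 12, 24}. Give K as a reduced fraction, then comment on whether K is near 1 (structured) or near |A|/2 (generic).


|A| = 4.
Compute A + A by enumerating all 16 pairs.
A + A = {6, 9, 12, 15, 18, 24, 27, 30, 36, 48}, so |A + A| = 10.
K = |A + A| / |A| = 10/4 = 5/2 ≈ 2.5000.
Reference: AP of size 4 gives K = 7/4 ≈ 1.7500; a fully generic set of size 4 gives K ≈ 2.5000.

|A| = 4, |A + A| = 10, K = 10/4 = 5/2.


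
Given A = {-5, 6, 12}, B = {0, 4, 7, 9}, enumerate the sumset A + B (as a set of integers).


A + B = {a + b : a ∈ A, b ∈ B}.
Enumerate all |A|·|B| = 3·4 = 12 pairs (a, b) and collect distinct sums.
a = -5: -5+0=-5, -5+4=-1, -5+7=2, -5+9=4
a = 6: 6+0=6, 6+4=10, 6+7=13, 6+9=15
a = 12: 12+0=12, 12+4=16, 12+7=19, 12+9=21
Collecting distinct sums: A + B = {-5, -1, 2, 4, 6, 10, 12, 13, 15, 16, 19, 21}
|A + B| = 12

A + B = {-5, -1, 2, 4, 6, 10, 12, 13, 15, 16, 19, 21}


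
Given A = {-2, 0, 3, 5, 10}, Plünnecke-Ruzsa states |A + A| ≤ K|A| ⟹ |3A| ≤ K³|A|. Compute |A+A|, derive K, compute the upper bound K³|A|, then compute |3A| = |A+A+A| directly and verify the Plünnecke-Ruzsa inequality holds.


|A| = 5.
Step 1: Compute A + A by enumerating all 25 pairs.
A + A = {-4, -2, 0, 1, 3, 5, 6, 8, 10, 13, 15, 20}, so |A + A| = 12.
Step 2: Doubling constant K = |A + A|/|A| = 12/5 = 12/5 ≈ 2.4000.
Step 3: Plünnecke-Ruzsa gives |3A| ≤ K³·|A| = (2.4000)³ · 5 ≈ 69.1200.
Step 4: Compute 3A = A + A + A directly by enumerating all triples (a,b,c) ∈ A³; |3A| = 22.
Step 5: Check 22 ≤ 69.1200? Yes ✓.

K = 12/5, Plünnecke-Ruzsa bound K³|A| ≈ 69.1200, |3A| = 22, inequality holds.


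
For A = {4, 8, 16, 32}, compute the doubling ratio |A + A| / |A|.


|A| = 4.
Compute A + A by enumerating all 16 pairs.
A + A = {8, 12, 16, 20, 24, 32, 36, 40, 48, 64}, so |A + A| = 10.
K = |A + A| / |A| = 10/4 = 5/2 ≈ 2.5000.
Reference: AP of size 4 gives K = 7/4 ≈ 1.7500; a fully generic set of size 4 gives K ≈ 2.5000.

|A| = 4, |A + A| = 10, K = 10/4 = 5/2.


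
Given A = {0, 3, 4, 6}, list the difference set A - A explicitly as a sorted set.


A - A = {a - a' : a, a' ∈ A}.
Compute a - a' for each ordered pair (a, a'):
a = 0: 0-0=0, 0-3=-3, 0-4=-4, 0-6=-6
a = 3: 3-0=3, 3-3=0, 3-4=-1, 3-6=-3
a = 4: 4-0=4, 4-3=1, 4-4=0, 4-6=-2
a = 6: 6-0=6, 6-3=3, 6-4=2, 6-6=0
Collecting distinct values (and noting 0 appears from a-a):
A - A = {-6, -4, -3, -2, -1, 0, 1, 2, 3, 4, 6}
|A - A| = 11

A - A = {-6, -4, -3, -2, -1, 0, 1, 2, 3, 4, 6}


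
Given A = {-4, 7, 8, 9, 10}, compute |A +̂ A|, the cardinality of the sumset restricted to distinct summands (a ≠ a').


Restricted sumset: A +̂ A = {a + a' : a ∈ A, a' ∈ A, a ≠ a'}.
Equivalently, take A + A and drop any sum 2a that is achievable ONLY as a + a for a ∈ A (i.e. sums representable only with equal summands).
Enumerate pairs (a, a') with a < a' (symmetric, so each unordered pair gives one sum; this covers all a ≠ a'):
  -4 + 7 = 3
  -4 + 8 = 4
  -4 + 9 = 5
  -4 + 10 = 6
  7 + 8 = 15
  7 + 9 = 16
  7 + 10 = 17
  8 + 9 = 17
  8 + 10 = 18
  9 + 10 = 19
Collected distinct sums: {3, 4, 5, 6, 15, 16, 17, 18, 19}
|A +̂ A| = 9
(Reference bound: |A +̂ A| ≥ 2|A| - 3 for |A| ≥ 2, with |A| = 5 giving ≥ 7.)

|A +̂ A| = 9


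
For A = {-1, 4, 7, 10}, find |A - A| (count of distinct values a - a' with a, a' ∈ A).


A - A = {a - a' : a, a' ∈ A}; |A| = 4.
Bounds: 2|A|-1 ≤ |A - A| ≤ |A|² - |A| + 1, i.e. 7 ≤ |A - A| ≤ 13.
Note: 0 ∈ A - A always (from a - a). The set is symmetric: if d ∈ A - A then -d ∈ A - A.
Enumerate nonzero differences d = a - a' with a > a' (then include -d):
Positive differences: {3, 5, 6, 8, 11}
Full difference set: {0} ∪ (positive diffs) ∪ (negative diffs).
|A - A| = 1 + 2·5 = 11 (matches direct enumeration: 11).

|A - A| = 11


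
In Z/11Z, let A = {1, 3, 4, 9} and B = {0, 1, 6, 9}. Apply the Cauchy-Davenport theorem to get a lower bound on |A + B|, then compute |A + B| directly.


Cauchy-Davenport: |A + B| ≥ min(p, |A| + |B| - 1) for A, B nonempty in Z/pZ.
|A| = 4, |B| = 4, p = 11.
CD lower bound = min(11, 4 + 4 - 1) = min(11, 7) = 7.
Compute A + B mod 11 directly:
a = 1: 1+0=1, 1+1=2, 1+6=7, 1+9=10
a = 3: 3+0=3, 3+1=4, 3+6=9, 3+9=1
a = 4: 4+0=4, 4+1=5, 4+6=10, 4+9=2
a = 9: 9+0=9, 9+1=10, 9+6=4, 9+9=7
A + B = {1, 2, 3, 4, 5, 7, 9, 10}, so |A + B| = 8.
Verify: 8 ≥ 7? Yes ✓.

CD lower bound = 7, actual |A + B| = 8.


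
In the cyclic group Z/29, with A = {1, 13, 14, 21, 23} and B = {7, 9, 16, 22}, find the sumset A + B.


Work in Z/29Z: reduce every sum a + b modulo 29.
Enumerate all 20 pairs:
a = 1: 1+7=8, 1+9=10, 1+16=17, 1+22=23
a = 13: 13+7=20, 13+9=22, 13+16=0, 13+22=6
a = 14: 14+7=21, 14+9=23, 14+16=1, 14+22=7
a = 21: 21+7=28, 21+9=1, 21+16=8, 21+22=14
a = 23: 23+7=1, 23+9=3, 23+16=10, 23+22=16
Distinct residues collected: {0, 1, 3, 6, 7, 8, 10, 14, 16, 17, 20, 21, 22, 23, 28}
|A + B| = 15 (out of 29 total residues).

A + B = {0, 1, 3, 6, 7, 8, 10, 14, 16, 17, 20, 21, 22, 23, 28}


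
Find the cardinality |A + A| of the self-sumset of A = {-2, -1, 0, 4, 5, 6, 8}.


A + A = {a + a' : a, a' ∈ A}; |A| = 7.
General bounds: 2|A| - 1 ≤ |A + A| ≤ |A|(|A|+1)/2, i.e. 13 ≤ |A + A| ≤ 28.
Lower bound 2|A|-1 is attained iff A is an arithmetic progression.
Enumerate sums a + a' for a ≤ a' (symmetric, so this suffices):
a = -2: -2+-2=-4, -2+-1=-3, -2+0=-2, -2+4=2, -2+5=3, -2+6=4, -2+8=6
a = -1: -1+-1=-2, -1+0=-1, -1+4=3, -1+5=4, -1+6=5, -1+8=7
a = 0: 0+0=0, 0+4=4, 0+5=5, 0+6=6, 0+8=8
a = 4: 4+4=8, 4+5=9, 4+6=10, 4+8=12
a = 5: 5+5=10, 5+6=11, 5+8=13
a = 6: 6+6=12, 6+8=14
a = 8: 8+8=16
Distinct sums: {-4, -3, -2, -1, 0, 2, 3, 4, 5, 6, 7, 8, 9, 10, 11, 12, 13, 14, 16}
|A + A| = 19

|A + A| = 19


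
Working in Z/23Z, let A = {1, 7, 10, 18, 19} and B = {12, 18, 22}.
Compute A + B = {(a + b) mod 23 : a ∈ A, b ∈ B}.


Work in Z/23Z: reduce every sum a + b modulo 23.
Enumerate all 15 pairs:
a = 1: 1+12=13, 1+18=19, 1+22=0
a = 7: 7+12=19, 7+18=2, 7+22=6
a = 10: 10+12=22, 10+18=5, 10+22=9
a = 18: 18+12=7, 18+18=13, 18+22=17
a = 19: 19+12=8, 19+18=14, 19+22=18
Distinct residues collected: {0, 2, 5, 6, 7, 8, 9, 13, 14, 17, 18, 19, 22}
|A + B| = 13 (out of 23 total residues).

A + B = {0, 2, 5, 6, 7, 8, 9, 13, 14, 17, 18, 19, 22}


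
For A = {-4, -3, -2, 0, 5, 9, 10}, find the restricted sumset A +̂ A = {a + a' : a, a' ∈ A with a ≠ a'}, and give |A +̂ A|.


Restricted sumset: A +̂ A = {a + a' : a ∈ A, a' ∈ A, a ≠ a'}.
Equivalently, take A + A and drop any sum 2a that is achievable ONLY as a + a for a ∈ A (i.e. sums representable only with equal summands).
Enumerate pairs (a, a') with a < a' (symmetric, so each unordered pair gives one sum; this covers all a ≠ a'):
  -4 + -3 = -7
  -4 + -2 = -6
  -4 + 0 = -4
  -4 + 5 = 1
  -4 + 9 = 5
  -4 + 10 = 6
  -3 + -2 = -5
  -3 + 0 = -3
  -3 + 5 = 2
  -3 + 9 = 6
  -3 + 10 = 7
  -2 + 0 = -2
  -2 + 5 = 3
  -2 + 9 = 7
  -2 + 10 = 8
  0 + 5 = 5
  0 + 9 = 9
  0 + 10 = 10
  5 + 9 = 14
  5 + 10 = 15
  9 + 10 = 19
Collected distinct sums: {-7, -6, -5, -4, -3, -2, 1, 2, 3, 5, 6, 7, 8, 9, 10, 14, 15, 19}
|A +̂ A| = 18
(Reference bound: |A +̂ A| ≥ 2|A| - 3 for |A| ≥ 2, with |A| = 7 giving ≥ 11.)

|A +̂ A| = 18


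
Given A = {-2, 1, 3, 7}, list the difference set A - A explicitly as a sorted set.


A - A = {a - a' : a, a' ∈ A}.
Compute a - a' for each ordered pair (a, a'):
a = -2: -2--2=0, -2-1=-3, -2-3=-5, -2-7=-9
a = 1: 1--2=3, 1-1=0, 1-3=-2, 1-7=-6
a = 3: 3--2=5, 3-1=2, 3-3=0, 3-7=-4
a = 7: 7--2=9, 7-1=6, 7-3=4, 7-7=0
Collecting distinct values (and noting 0 appears from a-a):
A - A = {-9, -6, -5, -4, -3, -2, 0, 2, 3, 4, 5, 6, 9}
|A - A| = 13

A - A = {-9, -6, -5, -4, -3, -2, 0, 2, 3, 4, 5, 6, 9}


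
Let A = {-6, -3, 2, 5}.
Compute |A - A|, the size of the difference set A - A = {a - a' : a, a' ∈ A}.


A - A = {a - a' : a, a' ∈ A}; |A| = 4.
Bounds: 2|A|-1 ≤ |A - A| ≤ |A|² - |A| + 1, i.e. 7 ≤ |A - A| ≤ 13.
Note: 0 ∈ A - A always (from a - a). The set is symmetric: if d ∈ A - A then -d ∈ A - A.
Enumerate nonzero differences d = a - a' with a > a' (then include -d):
Positive differences: {3, 5, 8, 11}
Full difference set: {0} ∪ (positive diffs) ∪ (negative diffs).
|A - A| = 1 + 2·4 = 9 (matches direct enumeration: 9).

|A - A| = 9


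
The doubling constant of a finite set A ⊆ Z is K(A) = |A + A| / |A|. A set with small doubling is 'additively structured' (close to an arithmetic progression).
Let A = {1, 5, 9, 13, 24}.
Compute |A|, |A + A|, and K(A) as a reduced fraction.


|A| = 5.
Compute A + A by enumerating all 25 pairs.
A + A = {2, 6, 10, 14, 18, 22, 25, 26, 29, 33, 37, 48}, so |A + A| = 12.
K = |A + A| / |A| = 12/5 (already in lowest terms) ≈ 2.4000.
Reference: AP of size 5 gives K = 9/5 ≈ 1.8000; a fully generic set of size 5 gives K ≈ 3.0000.

|A| = 5, |A + A| = 12, K = 12/5.


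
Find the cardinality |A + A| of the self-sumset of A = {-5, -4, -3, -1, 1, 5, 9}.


A + A = {a + a' : a, a' ∈ A}; |A| = 7.
General bounds: 2|A| - 1 ≤ |A + A| ≤ |A|(|A|+1)/2, i.e. 13 ≤ |A + A| ≤ 28.
Lower bound 2|A|-1 is attained iff A is an arithmetic progression.
Enumerate sums a + a' for a ≤ a' (symmetric, so this suffices):
a = -5: -5+-5=-10, -5+-4=-9, -5+-3=-8, -5+-1=-6, -5+1=-4, -5+5=0, -5+9=4
a = -4: -4+-4=-8, -4+-3=-7, -4+-1=-5, -4+1=-3, -4+5=1, -4+9=5
a = -3: -3+-3=-6, -3+-1=-4, -3+1=-2, -3+5=2, -3+9=6
a = -1: -1+-1=-2, -1+1=0, -1+5=4, -1+9=8
a = 1: 1+1=2, 1+5=6, 1+9=10
a = 5: 5+5=10, 5+9=14
a = 9: 9+9=18
Distinct sums: {-10, -9, -8, -7, -6, -5, -4, -3, -2, 0, 1, 2, 4, 5, 6, 8, 10, 14, 18}
|A + A| = 19

|A + A| = 19


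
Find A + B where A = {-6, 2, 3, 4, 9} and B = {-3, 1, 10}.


A + B = {a + b : a ∈ A, b ∈ B}.
Enumerate all |A|·|B| = 5·3 = 15 pairs (a, b) and collect distinct sums.
a = -6: -6+-3=-9, -6+1=-5, -6+10=4
a = 2: 2+-3=-1, 2+1=3, 2+10=12
a = 3: 3+-3=0, 3+1=4, 3+10=13
a = 4: 4+-3=1, 4+1=5, 4+10=14
a = 9: 9+-3=6, 9+1=10, 9+10=19
Collecting distinct sums: A + B = {-9, -5, -1, 0, 1, 3, 4, 5, 6, 10, 12, 13, 14, 19}
|A + B| = 14

A + B = {-9, -5, -1, 0, 1, 3, 4, 5, 6, 10, 12, 13, 14, 19}


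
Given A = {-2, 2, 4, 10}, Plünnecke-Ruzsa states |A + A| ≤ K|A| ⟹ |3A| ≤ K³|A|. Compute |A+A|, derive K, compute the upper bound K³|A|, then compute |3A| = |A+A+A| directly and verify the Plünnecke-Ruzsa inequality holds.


|A| = 4.
Step 1: Compute A + A by enumerating all 16 pairs.
A + A = {-4, 0, 2, 4, 6, 8, 12, 14, 20}, so |A + A| = 9.
Step 2: Doubling constant K = |A + A|/|A| = 9/4 = 9/4 ≈ 2.2500.
Step 3: Plünnecke-Ruzsa gives |3A| ≤ K³·|A| = (2.2500)³ · 4 ≈ 45.5625.
Step 4: Compute 3A = A + A + A directly by enumerating all triples (a,b,c) ∈ A³; |3A| = 15.
Step 5: Check 15 ≤ 45.5625? Yes ✓.

K = 9/4, Plünnecke-Ruzsa bound K³|A| ≈ 45.5625, |3A| = 15, inequality holds.


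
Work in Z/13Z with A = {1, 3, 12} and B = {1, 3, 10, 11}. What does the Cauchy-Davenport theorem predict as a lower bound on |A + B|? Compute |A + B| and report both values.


Cauchy-Davenport: |A + B| ≥ min(p, |A| + |B| - 1) for A, B nonempty in Z/pZ.
|A| = 3, |B| = 4, p = 13.
CD lower bound = min(13, 3 + 4 - 1) = min(13, 6) = 6.
Compute A + B mod 13 directly:
a = 1: 1+1=2, 1+3=4, 1+10=11, 1+11=12
a = 3: 3+1=4, 3+3=6, 3+10=0, 3+11=1
a = 12: 12+1=0, 12+3=2, 12+10=9, 12+11=10
A + B = {0, 1, 2, 4, 6, 9, 10, 11, 12}, so |A + B| = 9.
Verify: 9 ≥ 6? Yes ✓.

CD lower bound = 6, actual |A + B| = 9.


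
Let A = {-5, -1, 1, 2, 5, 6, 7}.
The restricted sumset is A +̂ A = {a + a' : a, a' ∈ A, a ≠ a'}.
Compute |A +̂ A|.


Restricted sumset: A +̂ A = {a + a' : a ∈ A, a' ∈ A, a ≠ a'}.
Equivalently, take A + A and drop any sum 2a that is achievable ONLY as a + a for a ∈ A (i.e. sums representable only with equal summands).
Enumerate pairs (a, a') with a < a' (symmetric, so each unordered pair gives one sum; this covers all a ≠ a'):
  -5 + -1 = -6
  -5 + 1 = -4
  -5 + 2 = -3
  -5 + 5 = 0
  -5 + 6 = 1
  -5 + 7 = 2
  -1 + 1 = 0
  -1 + 2 = 1
  -1 + 5 = 4
  -1 + 6 = 5
  -1 + 7 = 6
  1 + 2 = 3
  1 + 5 = 6
  1 + 6 = 7
  1 + 7 = 8
  2 + 5 = 7
  2 + 6 = 8
  2 + 7 = 9
  5 + 6 = 11
  5 + 7 = 12
  6 + 7 = 13
Collected distinct sums: {-6, -4, -3, 0, 1, 2, 3, 4, 5, 6, 7, 8, 9, 11, 12, 13}
|A +̂ A| = 16
(Reference bound: |A +̂ A| ≥ 2|A| - 3 for |A| ≥ 2, with |A| = 7 giving ≥ 11.)

|A +̂ A| = 16


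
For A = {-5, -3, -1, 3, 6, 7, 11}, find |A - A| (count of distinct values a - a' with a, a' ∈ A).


A - A = {a - a' : a, a' ∈ A}; |A| = 7.
Bounds: 2|A|-1 ≤ |A - A| ≤ |A|² - |A| + 1, i.e. 13 ≤ |A - A| ≤ 43.
Note: 0 ∈ A - A always (from a - a). The set is symmetric: if d ∈ A - A then -d ∈ A - A.
Enumerate nonzero differences d = a - a' with a > a' (then include -d):
Positive differences: {1, 2, 3, 4, 5, 6, 7, 8, 9, 10, 11, 12, 14, 16}
Full difference set: {0} ∪ (positive diffs) ∪ (negative diffs).
|A - A| = 1 + 2·14 = 29 (matches direct enumeration: 29).

|A - A| = 29


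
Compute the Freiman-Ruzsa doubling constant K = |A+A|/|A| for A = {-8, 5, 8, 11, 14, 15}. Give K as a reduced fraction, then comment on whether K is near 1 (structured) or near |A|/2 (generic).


|A| = 6.
Compute A + A by enumerating all 36 pairs.
A + A = {-16, -3, 0, 3, 6, 7, 10, 13, 16, 19, 20, 22, 23, 25, 26, 28, 29, 30}, so |A + A| = 18.
K = |A + A| / |A| = 18/6 = 3/1 ≈ 3.0000.
Reference: AP of size 6 gives K = 11/6 ≈ 1.8333; a fully generic set of size 6 gives K ≈ 3.5000.

|A| = 6, |A + A| = 18, K = 18/6 = 3/1.


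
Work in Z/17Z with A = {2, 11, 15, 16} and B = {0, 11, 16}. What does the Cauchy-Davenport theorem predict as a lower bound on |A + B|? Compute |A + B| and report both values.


Cauchy-Davenport: |A + B| ≥ min(p, |A| + |B| - 1) for A, B nonempty in Z/pZ.
|A| = 4, |B| = 3, p = 17.
CD lower bound = min(17, 4 + 3 - 1) = min(17, 6) = 6.
Compute A + B mod 17 directly:
a = 2: 2+0=2, 2+11=13, 2+16=1
a = 11: 11+0=11, 11+11=5, 11+16=10
a = 15: 15+0=15, 15+11=9, 15+16=14
a = 16: 16+0=16, 16+11=10, 16+16=15
A + B = {1, 2, 5, 9, 10, 11, 13, 14, 15, 16}, so |A + B| = 10.
Verify: 10 ≥ 6? Yes ✓.

CD lower bound = 6, actual |A + B| = 10.


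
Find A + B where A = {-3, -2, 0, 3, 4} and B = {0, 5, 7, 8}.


A + B = {a + b : a ∈ A, b ∈ B}.
Enumerate all |A|·|B| = 5·4 = 20 pairs (a, b) and collect distinct sums.
a = -3: -3+0=-3, -3+5=2, -3+7=4, -3+8=5
a = -2: -2+0=-2, -2+5=3, -2+7=5, -2+8=6
a = 0: 0+0=0, 0+5=5, 0+7=7, 0+8=8
a = 3: 3+0=3, 3+5=8, 3+7=10, 3+8=11
a = 4: 4+0=4, 4+5=9, 4+7=11, 4+8=12
Collecting distinct sums: A + B = {-3, -2, 0, 2, 3, 4, 5, 6, 7, 8, 9, 10, 11, 12}
|A + B| = 14

A + B = {-3, -2, 0, 2, 3, 4, 5, 6, 7, 8, 9, 10, 11, 12}


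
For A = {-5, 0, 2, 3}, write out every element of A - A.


A - A = {a - a' : a, a' ∈ A}.
Compute a - a' for each ordered pair (a, a'):
a = -5: -5--5=0, -5-0=-5, -5-2=-7, -5-3=-8
a = 0: 0--5=5, 0-0=0, 0-2=-2, 0-3=-3
a = 2: 2--5=7, 2-0=2, 2-2=0, 2-3=-1
a = 3: 3--5=8, 3-0=3, 3-2=1, 3-3=0
Collecting distinct values (and noting 0 appears from a-a):
A - A = {-8, -7, -5, -3, -2, -1, 0, 1, 2, 3, 5, 7, 8}
|A - A| = 13

A - A = {-8, -7, -5, -3, -2, -1, 0, 1, 2, 3, 5, 7, 8}


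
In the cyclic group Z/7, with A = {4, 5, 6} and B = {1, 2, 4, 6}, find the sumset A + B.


Work in Z/7Z: reduce every sum a + b modulo 7.
Enumerate all 12 pairs:
a = 4: 4+1=5, 4+2=6, 4+4=1, 4+6=3
a = 5: 5+1=6, 5+2=0, 5+4=2, 5+6=4
a = 6: 6+1=0, 6+2=1, 6+4=3, 6+6=5
Distinct residues collected: {0, 1, 2, 3, 4, 5, 6}
|A + B| = 7 (out of 7 total residues).

A + B = {0, 1, 2, 3, 4, 5, 6}


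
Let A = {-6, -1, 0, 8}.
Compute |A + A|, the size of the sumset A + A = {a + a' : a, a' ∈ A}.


A + A = {a + a' : a, a' ∈ A}; |A| = 4.
General bounds: 2|A| - 1 ≤ |A + A| ≤ |A|(|A|+1)/2, i.e. 7 ≤ |A + A| ≤ 10.
Lower bound 2|A|-1 is attained iff A is an arithmetic progression.
Enumerate sums a + a' for a ≤ a' (symmetric, so this suffices):
a = -6: -6+-6=-12, -6+-1=-7, -6+0=-6, -6+8=2
a = -1: -1+-1=-2, -1+0=-1, -1+8=7
a = 0: 0+0=0, 0+8=8
a = 8: 8+8=16
Distinct sums: {-12, -7, -6, -2, -1, 0, 2, 7, 8, 16}
|A + A| = 10

|A + A| = 10


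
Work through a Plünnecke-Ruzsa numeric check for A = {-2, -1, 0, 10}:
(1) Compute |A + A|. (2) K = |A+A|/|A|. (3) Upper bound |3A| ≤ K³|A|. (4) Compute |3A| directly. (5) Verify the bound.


|A| = 4.
Step 1: Compute A + A by enumerating all 16 pairs.
A + A = {-4, -3, -2, -1, 0, 8, 9, 10, 20}, so |A + A| = 9.
Step 2: Doubling constant K = |A + A|/|A| = 9/4 = 9/4 ≈ 2.2500.
Step 3: Plünnecke-Ruzsa gives |3A| ≤ K³·|A| = (2.2500)³ · 4 ≈ 45.5625.
Step 4: Compute 3A = A + A + A directly by enumerating all triples (a,b,c) ∈ A³; |3A| = 16.
Step 5: Check 16 ≤ 45.5625? Yes ✓.

K = 9/4, Plünnecke-Ruzsa bound K³|A| ≈ 45.5625, |3A| = 16, inequality holds.


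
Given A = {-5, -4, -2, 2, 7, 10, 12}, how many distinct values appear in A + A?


A + A = {a + a' : a, a' ∈ A}; |A| = 7.
General bounds: 2|A| - 1 ≤ |A + A| ≤ |A|(|A|+1)/2, i.e. 13 ≤ |A + A| ≤ 28.
Lower bound 2|A|-1 is attained iff A is an arithmetic progression.
Enumerate sums a + a' for a ≤ a' (symmetric, so this suffices):
a = -5: -5+-5=-10, -5+-4=-9, -5+-2=-7, -5+2=-3, -5+7=2, -5+10=5, -5+12=7
a = -4: -4+-4=-8, -4+-2=-6, -4+2=-2, -4+7=3, -4+10=6, -4+12=8
a = -2: -2+-2=-4, -2+2=0, -2+7=5, -2+10=8, -2+12=10
a = 2: 2+2=4, 2+7=9, 2+10=12, 2+12=14
a = 7: 7+7=14, 7+10=17, 7+12=19
a = 10: 10+10=20, 10+12=22
a = 12: 12+12=24
Distinct sums: {-10, -9, -8, -7, -6, -4, -3, -2, 0, 2, 3, 4, 5, 6, 7, 8, 9, 10, 12, 14, 17, 19, 20, 22, 24}
|A + A| = 25

|A + A| = 25


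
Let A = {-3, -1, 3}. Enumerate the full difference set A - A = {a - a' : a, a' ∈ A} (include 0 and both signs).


A - A = {a - a' : a, a' ∈ A}.
Compute a - a' for each ordered pair (a, a'):
a = -3: -3--3=0, -3--1=-2, -3-3=-6
a = -1: -1--3=2, -1--1=0, -1-3=-4
a = 3: 3--3=6, 3--1=4, 3-3=0
Collecting distinct values (and noting 0 appears from a-a):
A - A = {-6, -4, -2, 0, 2, 4, 6}
|A - A| = 7

A - A = {-6, -4, -2, 0, 2, 4, 6}


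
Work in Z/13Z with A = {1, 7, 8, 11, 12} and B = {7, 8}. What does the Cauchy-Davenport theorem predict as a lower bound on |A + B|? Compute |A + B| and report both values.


Cauchy-Davenport: |A + B| ≥ min(p, |A| + |B| - 1) for A, B nonempty in Z/pZ.
|A| = 5, |B| = 2, p = 13.
CD lower bound = min(13, 5 + 2 - 1) = min(13, 6) = 6.
Compute A + B mod 13 directly:
a = 1: 1+7=8, 1+8=9
a = 7: 7+7=1, 7+8=2
a = 8: 8+7=2, 8+8=3
a = 11: 11+7=5, 11+8=6
a = 12: 12+7=6, 12+8=7
A + B = {1, 2, 3, 5, 6, 7, 8, 9}, so |A + B| = 8.
Verify: 8 ≥ 6? Yes ✓.

CD lower bound = 6, actual |A + B| = 8.


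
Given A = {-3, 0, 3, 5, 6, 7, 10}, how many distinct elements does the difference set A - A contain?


A - A = {a - a' : a, a' ∈ A}; |A| = 7.
Bounds: 2|A|-1 ≤ |A - A| ≤ |A|² - |A| + 1, i.e. 13 ≤ |A - A| ≤ 43.
Note: 0 ∈ A - A always (from a - a). The set is symmetric: if d ∈ A - A then -d ∈ A - A.
Enumerate nonzero differences d = a - a' with a > a' (then include -d):
Positive differences: {1, 2, 3, 4, 5, 6, 7, 8, 9, 10, 13}
Full difference set: {0} ∪ (positive diffs) ∪ (negative diffs).
|A - A| = 1 + 2·11 = 23 (matches direct enumeration: 23).

|A - A| = 23


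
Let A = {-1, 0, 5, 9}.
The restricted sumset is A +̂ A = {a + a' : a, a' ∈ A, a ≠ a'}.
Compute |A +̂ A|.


Restricted sumset: A +̂ A = {a + a' : a ∈ A, a' ∈ A, a ≠ a'}.
Equivalently, take A + A and drop any sum 2a that is achievable ONLY as a + a for a ∈ A (i.e. sums representable only with equal summands).
Enumerate pairs (a, a') with a < a' (symmetric, so each unordered pair gives one sum; this covers all a ≠ a'):
  -1 + 0 = -1
  -1 + 5 = 4
  -1 + 9 = 8
  0 + 5 = 5
  0 + 9 = 9
  5 + 9 = 14
Collected distinct sums: {-1, 4, 5, 8, 9, 14}
|A +̂ A| = 6
(Reference bound: |A +̂ A| ≥ 2|A| - 3 for |A| ≥ 2, with |A| = 4 giving ≥ 5.)

|A +̂ A| = 6


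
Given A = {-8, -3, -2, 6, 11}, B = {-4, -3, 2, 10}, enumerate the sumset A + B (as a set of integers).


A + B = {a + b : a ∈ A, b ∈ B}.
Enumerate all |A|·|B| = 5·4 = 20 pairs (a, b) and collect distinct sums.
a = -8: -8+-4=-12, -8+-3=-11, -8+2=-6, -8+10=2
a = -3: -3+-4=-7, -3+-3=-6, -3+2=-1, -3+10=7
a = -2: -2+-4=-6, -2+-3=-5, -2+2=0, -2+10=8
a = 6: 6+-4=2, 6+-3=3, 6+2=8, 6+10=16
a = 11: 11+-4=7, 11+-3=8, 11+2=13, 11+10=21
Collecting distinct sums: A + B = {-12, -11, -7, -6, -5, -1, 0, 2, 3, 7, 8, 13, 16, 21}
|A + B| = 14

A + B = {-12, -11, -7, -6, -5, -1, 0, 2, 3, 7, 8, 13, 16, 21}


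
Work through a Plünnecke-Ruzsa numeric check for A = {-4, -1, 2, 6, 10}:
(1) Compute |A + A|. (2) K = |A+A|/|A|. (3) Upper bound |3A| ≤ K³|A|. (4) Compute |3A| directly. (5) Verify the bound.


|A| = 5.
Step 1: Compute A + A by enumerating all 25 pairs.
A + A = {-8, -5, -2, 1, 2, 4, 5, 6, 8, 9, 12, 16, 20}, so |A + A| = 13.
Step 2: Doubling constant K = |A + A|/|A| = 13/5 = 13/5 ≈ 2.6000.
Step 3: Plünnecke-Ruzsa gives |3A| ≤ K³·|A| = (2.6000)³ · 5 ≈ 87.8800.
Step 4: Compute 3A = A + A + A directly by enumerating all triples (a,b,c) ∈ A³; |3A| = 25.
Step 5: Check 25 ≤ 87.8800? Yes ✓.

K = 13/5, Plünnecke-Ruzsa bound K³|A| ≈ 87.8800, |3A| = 25, inequality holds.


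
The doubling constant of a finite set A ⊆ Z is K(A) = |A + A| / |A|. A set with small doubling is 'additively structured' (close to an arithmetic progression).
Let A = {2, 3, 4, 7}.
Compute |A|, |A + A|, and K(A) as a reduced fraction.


|A| = 4.
Compute A + A by enumerating all 16 pairs.
A + A = {4, 5, 6, 7, 8, 9, 10, 11, 14}, so |A + A| = 9.
K = |A + A| / |A| = 9/4 (already in lowest terms) ≈ 2.2500.
Reference: AP of size 4 gives K = 7/4 ≈ 1.7500; a fully generic set of size 4 gives K ≈ 2.5000.

|A| = 4, |A + A| = 9, K = 9/4.


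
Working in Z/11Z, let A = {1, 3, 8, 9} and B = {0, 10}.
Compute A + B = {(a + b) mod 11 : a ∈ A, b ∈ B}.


Work in Z/11Z: reduce every sum a + b modulo 11.
Enumerate all 8 pairs:
a = 1: 1+0=1, 1+10=0
a = 3: 3+0=3, 3+10=2
a = 8: 8+0=8, 8+10=7
a = 9: 9+0=9, 9+10=8
Distinct residues collected: {0, 1, 2, 3, 7, 8, 9}
|A + B| = 7 (out of 11 total residues).

A + B = {0, 1, 2, 3, 7, 8, 9}


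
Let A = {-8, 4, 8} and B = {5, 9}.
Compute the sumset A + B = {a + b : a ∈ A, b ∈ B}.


A + B = {a + b : a ∈ A, b ∈ B}.
Enumerate all |A|·|B| = 3·2 = 6 pairs (a, b) and collect distinct sums.
a = -8: -8+5=-3, -8+9=1
a = 4: 4+5=9, 4+9=13
a = 8: 8+5=13, 8+9=17
Collecting distinct sums: A + B = {-3, 1, 9, 13, 17}
|A + B| = 5

A + B = {-3, 1, 9, 13, 17}


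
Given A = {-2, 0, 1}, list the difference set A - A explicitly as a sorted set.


A - A = {a - a' : a, a' ∈ A}.
Compute a - a' for each ordered pair (a, a'):
a = -2: -2--2=0, -2-0=-2, -2-1=-3
a = 0: 0--2=2, 0-0=0, 0-1=-1
a = 1: 1--2=3, 1-0=1, 1-1=0
Collecting distinct values (and noting 0 appears from a-a):
A - A = {-3, -2, -1, 0, 1, 2, 3}
|A - A| = 7

A - A = {-3, -2, -1, 0, 1, 2, 3}


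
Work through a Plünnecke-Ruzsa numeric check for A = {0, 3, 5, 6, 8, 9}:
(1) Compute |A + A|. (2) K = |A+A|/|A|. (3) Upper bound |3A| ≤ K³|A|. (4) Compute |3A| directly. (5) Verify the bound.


|A| = 6.
Step 1: Compute A + A by enumerating all 36 pairs.
A + A = {0, 3, 5, 6, 8, 9, 10, 11, 12, 13, 14, 15, 16, 17, 18}, so |A + A| = 15.
Step 2: Doubling constant K = |A + A|/|A| = 15/6 = 15/6 ≈ 2.5000.
Step 3: Plünnecke-Ruzsa gives |3A| ≤ K³·|A| = (2.5000)³ · 6 ≈ 93.7500.
Step 4: Compute 3A = A + A + A directly by enumerating all triples (a,b,c) ∈ A³; |3A| = 24.
Step 5: Check 24 ≤ 93.7500? Yes ✓.

K = 15/6, Plünnecke-Ruzsa bound K³|A| ≈ 93.7500, |3A| = 24, inequality holds.


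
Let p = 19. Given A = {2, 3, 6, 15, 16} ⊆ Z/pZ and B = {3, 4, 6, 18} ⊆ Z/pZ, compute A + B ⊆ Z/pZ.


Work in Z/19Z: reduce every sum a + b modulo 19.
Enumerate all 20 pairs:
a = 2: 2+3=5, 2+4=6, 2+6=8, 2+18=1
a = 3: 3+3=6, 3+4=7, 3+6=9, 3+18=2
a = 6: 6+3=9, 6+4=10, 6+6=12, 6+18=5
a = 15: 15+3=18, 15+4=0, 15+6=2, 15+18=14
a = 16: 16+3=0, 16+4=1, 16+6=3, 16+18=15
Distinct residues collected: {0, 1, 2, 3, 5, 6, 7, 8, 9, 10, 12, 14, 15, 18}
|A + B| = 14 (out of 19 total residues).

A + B = {0, 1, 2, 3, 5, 6, 7, 8, 9, 10, 12, 14, 15, 18}


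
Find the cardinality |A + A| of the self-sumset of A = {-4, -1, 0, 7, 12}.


A + A = {a + a' : a, a' ∈ A}; |A| = 5.
General bounds: 2|A| - 1 ≤ |A + A| ≤ |A|(|A|+1)/2, i.e. 9 ≤ |A + A| ≤ 15.
Lower bound 2|A|-1 is attained iff A is an arithmetic progression.
Enumerate sums a + a' for a ≤ a' (symmetric, so this suffices):
a = -4: -4+-4=-8, -4+-1=-5, -4+0=-4, -4+7=3, -4+12=8
a = -1: -1+-1=-2, -1+0=-1, -1+7=6, -1+12=11
a = 0: 0+0=0, 0+7=7, 0+12=12
a = 7: 7+7=14, 7+12=19
a = 12: 12+12=24
Distinct sums: {-8, -5, -4, -2, -1, 0, 3, 6, 7, 8, 11, 12, 14, 19, 24}
|A + A| = 15

|A + A| = 15


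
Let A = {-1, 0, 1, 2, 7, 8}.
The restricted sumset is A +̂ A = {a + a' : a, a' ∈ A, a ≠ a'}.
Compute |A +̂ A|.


Restricted sumset: A +̂ A = {a + a' : a ∈ A, a' ∈ A, a ≠ a'}.
Equivalently, take A + A and drop any sum 2a that is achievable ONLY as a + a for a ∈ A (i.e. sums representable only with equal summands).
Enumerate pairs (a, a') with a < a' (symmetric, so each unordered pair gives one sum; this covers all a ≠ a'):
  -1 + 0 = -1
  -1 + 1 = 0
  -1 + 2 = 1
  -1 + 7 = 6
  -1 + 8 = 7
  0 + 1 = 1
  0 + 2 = 2
  0 + 7 = 7
  0 + 8 = 8
  1 + 2 = 3
  1 + 7 = 8
  1 + 8 = 9
  2 + 7 = 9
  2 + 8 = 10
  7 + 8 = 15
Collected distinct sums: {-1, 0, 1, 2, 3, 6, 7, 8, 9, 10, 15}
|A +̂ A| = 11
(Reference bound: |A +̂ A| ≥ 2|A| - 3 for |A| ≥ 2, with |A| = 6 giving ≥ 9.)

|A +̂ A| = 11


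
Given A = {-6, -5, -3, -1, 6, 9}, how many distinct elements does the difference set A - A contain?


A - A = {a - a' : a, a' ∈ A}; |A| = 6.
Bounds: 2|A|-1 ≤ |A - A| ≤ |A|² - |A| + 1, i.e. 11 ≤ |A - A| ≤ 31.
Note: 0 ∈ A - A always (from a - a). The set is symmetric: if d ∈ A - A then -d ∈ A - A.
Enumerate nonzero differences d = a - a' with a > a' (then include -d):
Positive differences: {1, 2, 3, 4, 5, 7, 9, 10, 11, 12, 14, 15}
Full difference set: {0} ∪ (positive diffs) ∪ (negative diffs).
|A - A| = 1 + 2·12 = 25 (matches direct enumeration: 25).

|A - A| = 25


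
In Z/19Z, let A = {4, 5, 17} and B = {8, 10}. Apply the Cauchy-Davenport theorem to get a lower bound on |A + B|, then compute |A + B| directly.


Cauchy-Davenport: |A + B| ≥ min(p, |A| + |B| - 1) for A, B nonempty in Z/pZ.
|A| = 3, |B| = 2, p = 19.
CD lower bound = min(19, 3 + 2 - 1) = min(19, 4) = 4.
Compute A + B mod 19 directly:
a = 4: 4+8=12, 4+10=14
a = 5: 5+8=13, 5+10=15
a = 17: 17+8=6, 17+10=8
A + B = {6, 8, 12, 13, 14, 15}, so |A + B| = 6.
Verify: 6 ≥ 4? Yes ✓.

CD lower bound = 4, actual |A + B| = 6.


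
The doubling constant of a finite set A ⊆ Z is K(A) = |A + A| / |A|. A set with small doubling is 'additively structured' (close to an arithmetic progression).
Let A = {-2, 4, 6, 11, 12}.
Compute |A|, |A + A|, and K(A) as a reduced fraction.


|A| = 5.
Compute A + A by enumerating all 25 pairs.
A + A = {-4, 2, 4, 8, 9, 10, 12, 15, 16, 17, 18, 22, 23, 24}, so |A + A| = 14.
K = |A + A| / |A| = 14/5 (already in lowest terms) ≈ 2.8000.
Reference: AP of size 5 gives K = 9/5 ≈ 1.8000; a fully generic set of size 5 gives K ≈ 3.0000.

|A| = 5, |A + A| = 14, K = 14/5.


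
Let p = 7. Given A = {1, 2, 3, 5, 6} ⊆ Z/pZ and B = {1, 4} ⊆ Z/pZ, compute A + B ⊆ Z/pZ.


Work in Z/7Z: reduce every sum a + b modulo 7.
Enumerate all 10 pairs:
a = 1: 1+1=2, 1+4=5
a = 2: 2+1=3, 2+4=6
a = 3: 3+1=4, 3+4=0
a = 5: 5+1=6, 5+4=2
a = 6: 6+1=0, 6+4=3
Distinct residues collected: {0, 2, 3, 4, 5, 6}
|A + B| = 6 (out of 7 total residues).

A + B = {0, 2, 3, 4, 5, 6}


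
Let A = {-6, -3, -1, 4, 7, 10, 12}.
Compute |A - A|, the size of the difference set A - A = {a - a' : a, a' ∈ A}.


A - A = {a - a' : a, a' ∈ A}; |A| = 7.
Bounds: 2|A|-1 ≤ |A - A| ≤ |A|² - |A| + 1, i.e. 13 ≤ |A - A| ≤ 43.
Note: 0 ∈ A - A always (from a - a). The set is symmetric: if d ∈ A - A then -d ∈ A - A.
Enumerate nonzero differences d = a - a' with a > a' (then include -d):
Positive differences: {2, 3, 5, 6, 7, 8, 10, 11, 13, 15, 16, 18}
Full difference set: {0} ∪ (positive diffs) ∪ (negative diffs).
|A - A| = 1 + 2·12 = 25 (matches direct enumeration: 25).

|A - A| = 25


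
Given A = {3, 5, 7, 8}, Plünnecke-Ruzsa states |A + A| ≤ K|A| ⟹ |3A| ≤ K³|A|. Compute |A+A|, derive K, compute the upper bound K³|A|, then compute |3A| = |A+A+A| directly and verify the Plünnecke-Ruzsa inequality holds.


|A| = 4.
Step 1: Compute A + A by enumerating all 16 pairs.
A + A = {6, 8, 10, 11, 12, 13, 14, 15, 16}, so |A + A| = 9.
Step 2: Doubling constant K = |A + A|/|A| = 9/4 = 9/4 ≈ 2.2500.
Step 3: Plünnecke-Ruzsa gives |3A| ≤ K³·|A| = (2.2500)³ · 4 ≈ 45.5625.
Step 4: Compute 3A = A + A + A directly by enumerating all triples (a,b,c) ∈ A³; |3A| = 14.
Step 5: Check 14 ≤ 45.5625? Yes ✓.

K = 9/4, Plünnecke-Ruzsa bound K³|A| ≈ 45.5625, |3A| = 14, inequality holds.


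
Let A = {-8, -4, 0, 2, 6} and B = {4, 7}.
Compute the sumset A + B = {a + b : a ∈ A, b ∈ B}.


A + B = {a + b : a ∈ A, b ∈ B}.
Enumerate all |A|·|B| = 5·2 = 10 pairs (a, b) and collect distinct sums.
a = -8: -8+4=-4, -8+7=-1
a = -4: -4+4=0, -4+7=3
a = 0: 0+4=4, 0+7=7
a = 2: 2+4=6, 2+7=9
a = 6: 6+4=10, 6+7=13
Collecting distinct sums: A + B = {-4, -1, 0, 3, 4, 6, 7, 9, 10, 13}
|A + B| = 10

A + B = {-4, -1, 0, 3, 4, 6, 7, 9, 10, 13}


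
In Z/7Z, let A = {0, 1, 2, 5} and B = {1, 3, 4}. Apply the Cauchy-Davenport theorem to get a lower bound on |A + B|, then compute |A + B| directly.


Cauchy-Davenport: |A + B| ≥ min(p, |A| + |B| - 1) for A, B nonempty in Z/pZ.
|A| = 4, |B| = 3, p = 7.
CD lower bound = min(7, 4 + 3 - 1) = min(7, 6) = 6.
Compute A + B mod 7 directly:
a = 0: 0+1=1, 0+3=3, 0+4=4
a = 1: 1+1=2, 1+3=4, 1+4=5
a = 2: 2+1=3, 2+3=5, 2+4=6
a = 5: 5+1=6, 5+3=1, 5+4=2
A + B = {1, 2, 3, 4, 5, 6}, so |A + B| = 6.
Verify: 6 ≥ 6? Yes ✓.

CD lower bound = 6, actual |A + B| = 6.


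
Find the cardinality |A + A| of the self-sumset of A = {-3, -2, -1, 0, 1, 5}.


A + A = {a + a' : a, a' ∈ A}; |A| = 6.
General bounds: 2|A| - 1 ≤ |A + A| ≤ |A|(|A|+1)/2, i.e. 11 ≤ |A + A| ≤ 21.
Lower bound 2|A|-1 is attained iff A is an arithmetic progression.
Enumerate sums a + a' for a ≤ a' (symmetric, so this suffices):
a = -3: -3+-3=-6, -3+-2=-5, -3+-1=-4, -3+0=-3, -3+1=-2, -3+5=2
a = -2: -2+-2=-4, -2+-1=-3, -2+0=-2, -2+1=-1, -2+5=3
a = -1: -1+-1=-2, -1+0=-1, -1+1=0, -1+5=4
a = 0: 0+0=0, 0+1=1, 0+5=5
a = 1: 1+1=2, 1+5=6
a = 5: 5+5=10
Distinct sums: {-6, -5, -4, -3, -2, -1, 0, 1, 2, 3, 4, 5, 6, 10}
|A + A| = 14

|A + A| = 14


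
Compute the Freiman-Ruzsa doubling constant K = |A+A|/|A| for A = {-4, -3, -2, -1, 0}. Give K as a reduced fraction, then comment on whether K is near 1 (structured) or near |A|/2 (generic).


|A| = 5.
Compute A + A by enumerating all 25 pairs.
A + A = {-8, -7, -6, -5, -4, -3, -2, -1, 0}, so |A + A| = 9.
K = |A + A| / |A| = 9/5 (already in lowest terms) ≈ 1.8000.
Reference: AP of size 5 gives K = 9/5 ≈ 1.8000; a fully generic set of size 5 gives K ≈ 3.0000.

|A| = 5, |A + A| = 9, K = 9/5.


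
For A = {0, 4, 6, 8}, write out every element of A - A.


A - A = {a - a' : a, a' ∈ A}.
Compute a - a' for each ordered pair (a, a'):
a = 0: 0-0=0, 0-4=-4, 0-6=-6, 0-8=-8
a = 4: 4-0=4, 4-4=0, 4-6=-2, 4-8=-4
a = 6: 6-0=6, 6-4=2, 6-6=0, 6-8=-2
a = 8: 8-0=8, 8-4=4, 8-6=2, 8-8=0
Collecting distinct values (and noting 0 appears from a-a):
A - A = {-8, -6, -4, -2, 0, 2, 4, 6, 8}
|A - A| = 9

A - A = {-8, -6, -4, -2, 0, 2, 4, 6, 8}


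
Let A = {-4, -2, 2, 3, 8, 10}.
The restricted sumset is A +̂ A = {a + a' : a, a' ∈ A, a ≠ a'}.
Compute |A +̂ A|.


Restricted sumset: A +̂ A = {a + a' : a ∈ A, a' ∈ A, a ≠ a'}.
Equivalently, take A + A and drop any sum 2a that is achievable ONLY as a + a for a ∈ A (i.e. sums representable only with equal summands).
Enumerate pairs (a, a') with a < a' (symmetric, so each unordered pair gives one sum; this covers all a ≠ a'):
  -4 + -2 = -6
  -4 + 2 = -2
  -4 + 3 = -1
  -4 + 8 = 4
  -4 + 10 = 6
  -2 + 2 = 0
  -2 + 3 = 1
  -2 + 8 = 6
  -2 + 10 = 8
  2 + 3 = 5
  2 + 8 = 10
  2 + 10 = 12
  3 + 8 = 11
  3 + 10 = 13
  8 + 10 = 18
Collected distinct sums: {-6, -2, -1, 0, 1, 4, 5, 6, 8, 10, 11, 12, 13, 18}
|A +̂ A| = 14
(Reference bound: |A +̂ A| ≥ 2|A| - 3 for |A| ≥ 2, with |A| = 6 giving ≥ 9.)

|A +̂ A| = 14


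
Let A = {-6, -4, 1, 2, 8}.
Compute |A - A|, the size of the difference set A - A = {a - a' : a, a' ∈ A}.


A - A = {a - a' : a, a' ∈ A}; |A| = 5.
Bounds: 2|A|-1 ≤ |A - A| ≤ |A|² - |A| + 1, i.e. 9 ≤ |A - A| ≤ 21.
Note: 0 ∈ A - A always (from a - a). The set is symmetric: if d ∈ A - A then -d ∈ A - A.
Enumerate nonzero differences d = a - a' with a > a' (then include -d):
Positive differences: {1, 2, 5, 6, 7, 8, 12, 14}
Full difference set: {0} ∪ (positive diffs) ∪ (negative diffs).
|A - A| = 1 + 2·8 = 17 (matches direct enumeration: 17).

|A - A| = 17


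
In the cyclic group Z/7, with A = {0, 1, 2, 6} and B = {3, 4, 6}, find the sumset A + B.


Work in Z/7Z: reduce every sum a + b modulo 7.
Enumerate all 12 pairs:
a = 0: 0+3=3, 0+4=4, 0+6=6
a = 1: 1+3=4, 1+4=5, 1+6=0
a = 2: 2+3=5, 2+4=6, 2+6=1
a = 6: 6+3=2, 6+4=3, 6+6=5
Distinct residues collected: {0, 1, 2, 3, 4, 5, 6}
|A + B| = 7 (out of 7 total residues).

A + B = {0, 1, 2, 3, 4, 5, 6}


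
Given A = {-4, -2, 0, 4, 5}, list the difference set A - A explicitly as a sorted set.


A - A = {a - a' : a, a' ∈ A}.
Compute a - a' for each ordered pair (a, a'):
a = -4: -4--4=0, -4--2=-2, -4-0=-4, -4-4=-8, -4-5=-9
a = -2: -2--4=2, -2--2=0, -2-0=-2, -2-4=-6, -2-5=-7
a = 0: 0--4=4, 0--2=2, 0-0=0, 0-4=-4, 0-5=-5
a = 4: 4--4=8, 4--2=6, 4-0=4, 4-4=0, 4-5=-1
a = 5: 5--4=9, 5--2=7, 5-0=5, 5-4=1, 5-5=0
Collecting distinct values (and noting 0 appears from a-a):
A - A = {-9, -8, -7, -6, -5, -4, -2, -1, 0, 1, 2, 4, 5, 6, 7, 8, 9}
|A - A| = 17

A - A = {-9, -8, -7, -6, -5, -4, -2, -1, 0, 1, 2, 4, 5, 6, 7, 8, 9}


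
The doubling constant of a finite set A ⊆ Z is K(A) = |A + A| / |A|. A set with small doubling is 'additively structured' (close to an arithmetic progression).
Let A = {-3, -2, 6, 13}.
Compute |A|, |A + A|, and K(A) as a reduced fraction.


|A| = 4.
Compute A + A by enumerating all 16 pairs.
A + A = {-6, -5, -4, 3, 4, 10, 11, 12, 19, 26}, so |A + A| = 10.
K = |A + A| / |A| = 10/4 = 5/2 ≈ 2.5000.
Reference: AP of size 4 gives K = 7/4 ≈ 1.7500; a fully generic set of size 4 gives K ≈ 2.5000.

|A| = 4, |A + A| = 10, K = 10/4 = 5/2.
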